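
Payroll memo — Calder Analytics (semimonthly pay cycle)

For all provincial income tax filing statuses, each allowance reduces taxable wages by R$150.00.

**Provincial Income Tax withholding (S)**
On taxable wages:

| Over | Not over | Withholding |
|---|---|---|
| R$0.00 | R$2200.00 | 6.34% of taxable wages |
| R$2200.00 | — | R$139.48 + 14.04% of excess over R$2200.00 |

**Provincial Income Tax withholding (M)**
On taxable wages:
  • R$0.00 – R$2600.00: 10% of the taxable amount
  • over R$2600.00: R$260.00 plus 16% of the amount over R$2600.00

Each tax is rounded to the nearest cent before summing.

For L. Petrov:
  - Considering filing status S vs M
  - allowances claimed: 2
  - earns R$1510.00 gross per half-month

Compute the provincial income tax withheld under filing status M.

Provincial Income Tax (M): taxable = R$1510.00 − 2×R$150.00 = R$1210.00
  10% × R$1210.00 = R$121.00

R$121.00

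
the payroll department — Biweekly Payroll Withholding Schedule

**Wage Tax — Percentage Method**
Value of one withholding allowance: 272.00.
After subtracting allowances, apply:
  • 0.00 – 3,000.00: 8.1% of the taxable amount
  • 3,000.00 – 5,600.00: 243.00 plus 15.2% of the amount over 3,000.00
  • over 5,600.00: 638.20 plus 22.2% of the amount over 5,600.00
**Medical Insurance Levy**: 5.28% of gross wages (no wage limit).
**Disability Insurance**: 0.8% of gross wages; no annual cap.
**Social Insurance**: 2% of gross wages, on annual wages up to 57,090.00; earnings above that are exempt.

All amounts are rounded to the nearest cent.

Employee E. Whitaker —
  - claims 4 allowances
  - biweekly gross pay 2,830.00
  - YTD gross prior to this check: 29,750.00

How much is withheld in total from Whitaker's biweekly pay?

369.76

Wage Tax: taxable = 2,830.00 − 4×272.00 = 1,742.00
  8.1% × 1,742.00 = 141.10
Medical Insurance Levy: 5.28% × 2,830.00 = 149.42
Disability Insurance: 0.8% × 2,830.00 = 22.64
Social Insurance: 2% × 2,830.00 = 56.60
Total: 141.10 + 149.42 + 22.64 + 56.60 = 369.76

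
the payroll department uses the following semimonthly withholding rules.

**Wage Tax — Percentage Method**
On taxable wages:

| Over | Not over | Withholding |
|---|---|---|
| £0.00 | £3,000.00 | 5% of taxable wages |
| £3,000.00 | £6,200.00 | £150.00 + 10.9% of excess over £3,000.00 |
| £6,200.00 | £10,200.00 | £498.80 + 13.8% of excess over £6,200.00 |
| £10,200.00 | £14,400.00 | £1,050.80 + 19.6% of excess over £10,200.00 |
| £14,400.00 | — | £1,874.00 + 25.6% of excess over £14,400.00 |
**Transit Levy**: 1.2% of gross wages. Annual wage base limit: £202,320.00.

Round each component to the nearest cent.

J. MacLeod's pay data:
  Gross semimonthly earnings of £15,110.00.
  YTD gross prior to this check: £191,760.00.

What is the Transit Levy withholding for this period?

Transit Levy: cap £202,320.00 − YTD £191,760.00 = £10,560.00 subject; 1.2% × £10,560.00 = £126.72

£126.72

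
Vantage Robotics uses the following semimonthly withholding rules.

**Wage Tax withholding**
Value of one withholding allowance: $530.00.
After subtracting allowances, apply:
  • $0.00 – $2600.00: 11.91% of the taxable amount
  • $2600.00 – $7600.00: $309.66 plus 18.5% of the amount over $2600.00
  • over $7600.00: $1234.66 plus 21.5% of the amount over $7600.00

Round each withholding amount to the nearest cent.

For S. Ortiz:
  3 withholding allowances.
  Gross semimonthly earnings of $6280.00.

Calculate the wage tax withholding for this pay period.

Wage Tax: taxable = $6280.00 − 3×$530.00 = $4690.00
  $309.66 + 18.5% × ($4690.00 − $2600.00) = $309.66 + 18.5% × $2090.00 = $696.31

$696.31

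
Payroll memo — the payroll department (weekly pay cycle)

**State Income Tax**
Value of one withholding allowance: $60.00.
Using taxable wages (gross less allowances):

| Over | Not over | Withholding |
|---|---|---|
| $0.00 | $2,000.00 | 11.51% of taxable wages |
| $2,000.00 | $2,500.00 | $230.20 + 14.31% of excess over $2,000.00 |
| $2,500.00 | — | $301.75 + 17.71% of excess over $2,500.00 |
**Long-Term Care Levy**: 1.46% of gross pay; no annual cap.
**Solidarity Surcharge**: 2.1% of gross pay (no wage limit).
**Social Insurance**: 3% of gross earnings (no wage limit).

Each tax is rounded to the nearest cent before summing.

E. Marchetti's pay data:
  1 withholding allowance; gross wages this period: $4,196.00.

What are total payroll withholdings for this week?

$866.75

State Income Tax: taxable = $4,196.00 − 1×$60.00 = $4,136.00
  $301.75 + 17.71% × ($4,136.00 − $2,500.00) = $301.75 + 17.71% × $1,636.00 = $591.49
Long-Term Care Levy: 1.46% × $4,196.00 = $61.26
Solidarity Surcharge: 2.1% × $4,196.00 = $88.12
Social Insurance: 3% × $4,196.00 = $125.88
Total: $591.49 + $61.26 + $88.12 + $125.88 = $866.75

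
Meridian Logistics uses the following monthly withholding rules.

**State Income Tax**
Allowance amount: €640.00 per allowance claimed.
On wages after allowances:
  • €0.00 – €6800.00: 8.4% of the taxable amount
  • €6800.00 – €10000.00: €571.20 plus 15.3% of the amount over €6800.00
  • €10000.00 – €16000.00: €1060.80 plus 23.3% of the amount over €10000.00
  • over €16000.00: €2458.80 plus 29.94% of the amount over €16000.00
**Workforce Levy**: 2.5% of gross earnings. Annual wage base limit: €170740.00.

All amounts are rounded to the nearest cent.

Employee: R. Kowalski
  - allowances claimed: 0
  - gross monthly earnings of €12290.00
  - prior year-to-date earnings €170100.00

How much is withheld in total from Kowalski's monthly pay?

State Income Tax: taxable = €12290.00
  €1060.80 + 23.3% × (€12290.00 − €10000.00) = €1060.80 + 23.3% × €2290.00 = €1594.37
Workforce Levy: cap €170740.00 − YTD €170100.00 = €640.00 subject; 2.5% × €640.00 = €16.00
Total: €1594.37 + €16.00 = €1610.37

€1610.37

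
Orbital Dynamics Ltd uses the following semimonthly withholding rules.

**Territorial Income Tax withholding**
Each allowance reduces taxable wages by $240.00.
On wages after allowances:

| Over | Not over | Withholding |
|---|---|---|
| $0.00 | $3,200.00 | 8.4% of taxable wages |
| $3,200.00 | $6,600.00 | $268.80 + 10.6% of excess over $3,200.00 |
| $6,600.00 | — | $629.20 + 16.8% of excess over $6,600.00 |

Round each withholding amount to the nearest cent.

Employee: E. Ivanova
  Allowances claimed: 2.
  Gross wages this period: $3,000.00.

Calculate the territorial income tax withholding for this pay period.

Territorial Income Tax: taxable = $3,000.00 − 2×$240.00 = $2,520.00
  8.4% × $2,520.00 = $211.68

$211.68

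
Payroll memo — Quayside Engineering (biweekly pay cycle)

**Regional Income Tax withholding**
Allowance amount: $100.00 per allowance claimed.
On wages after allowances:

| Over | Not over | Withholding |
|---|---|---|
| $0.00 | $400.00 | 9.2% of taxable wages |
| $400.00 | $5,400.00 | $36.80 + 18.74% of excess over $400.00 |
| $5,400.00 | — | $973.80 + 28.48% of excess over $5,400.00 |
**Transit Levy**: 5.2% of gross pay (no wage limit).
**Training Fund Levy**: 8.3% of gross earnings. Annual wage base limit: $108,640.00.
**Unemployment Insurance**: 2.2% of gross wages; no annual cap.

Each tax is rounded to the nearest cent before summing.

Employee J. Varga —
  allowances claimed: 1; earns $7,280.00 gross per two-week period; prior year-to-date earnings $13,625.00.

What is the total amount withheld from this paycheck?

Regional Income Tax: taxable = $7,280.00 − 1×$100.00 = $7,180.00
  $973.80 + 28.48% × ($7,180.00 − $5,400.00) = $973.80 + 28.48% × $1,780.00 = $1,480.74
Transit Levy: 5.2% × $7,280.00 = $378.56
Training Fund Levy: 8.3% × $7,280.00 = $604.24
Unemployment Insurance: 2.2% × $7,280.00 = $160.16
Total: $1,480.74 + $378.56 + $604.24 + $160.16 = $2,623.70

$2,623.70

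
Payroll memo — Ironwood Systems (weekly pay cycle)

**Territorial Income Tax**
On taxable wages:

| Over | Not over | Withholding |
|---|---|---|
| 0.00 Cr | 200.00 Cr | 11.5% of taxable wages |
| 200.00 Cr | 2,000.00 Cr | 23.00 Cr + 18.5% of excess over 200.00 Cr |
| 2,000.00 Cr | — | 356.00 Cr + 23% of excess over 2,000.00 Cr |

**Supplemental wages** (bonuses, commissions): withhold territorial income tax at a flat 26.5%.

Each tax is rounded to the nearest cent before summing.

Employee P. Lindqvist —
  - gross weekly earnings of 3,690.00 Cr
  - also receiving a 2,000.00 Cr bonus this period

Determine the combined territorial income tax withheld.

1,274.70 Cr

Territorial Income Tax: taxable = 3,690.00 Cr
  356.00 Cr + 23% × (3,690.00 Cr − 2,000.00 Cr) = 356.00 Cr + 23% × 1,690.00 Cr = 744.70 Cr
Supplemental (26.5% flat on bonus): 26.5% × 2,000.00 Cr = 530.00 Cr
Total territorial income tax: 744.70 Cr + 530.00 Cr = 1,274.70 Cr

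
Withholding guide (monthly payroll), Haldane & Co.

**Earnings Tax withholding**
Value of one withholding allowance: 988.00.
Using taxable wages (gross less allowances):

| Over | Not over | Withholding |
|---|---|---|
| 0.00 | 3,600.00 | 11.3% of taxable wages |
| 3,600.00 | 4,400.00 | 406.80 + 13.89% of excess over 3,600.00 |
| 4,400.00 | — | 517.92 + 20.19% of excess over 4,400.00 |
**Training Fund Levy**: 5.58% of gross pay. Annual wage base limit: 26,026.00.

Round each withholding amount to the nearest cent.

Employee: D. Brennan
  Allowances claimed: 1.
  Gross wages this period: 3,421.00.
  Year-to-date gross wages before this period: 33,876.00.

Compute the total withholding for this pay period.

274.93

Earnings Tax: taxable = 3,421.00 − 1×988.00 = 2,433.00
  11.3% × 2,433.00 = 274.93
Training Fund Levy: YTD 33,876.00 ≥ cap 26,026.00 → 0.00
Total: 274.93 + 0.00 = 274.93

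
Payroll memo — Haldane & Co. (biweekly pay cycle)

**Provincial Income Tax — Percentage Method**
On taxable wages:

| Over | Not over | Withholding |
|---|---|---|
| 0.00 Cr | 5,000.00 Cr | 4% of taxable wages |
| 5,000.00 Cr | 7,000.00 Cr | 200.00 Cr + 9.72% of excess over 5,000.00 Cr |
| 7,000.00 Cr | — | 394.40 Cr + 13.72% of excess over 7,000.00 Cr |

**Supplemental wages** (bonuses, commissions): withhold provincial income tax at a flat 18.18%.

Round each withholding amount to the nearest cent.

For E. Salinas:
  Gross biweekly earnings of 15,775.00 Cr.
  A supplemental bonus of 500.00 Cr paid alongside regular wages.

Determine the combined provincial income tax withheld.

1,689.23 Cr

Provincial Income Tax: taxable = 15,775.00 Cr
  394.40 Cr + 13.72% × (15,775.00 Cr − 7,000.00 Cr) = 394.40 Cr + 13.72% × 8,775.00 Cr = 1,598.33 Cr
Supplemental (18.18% flat on bonus): 18.18% × 500.00 Cr = 90.90 Cr
Total provincial income tax: 1,598.33 Cr + 90.90 Cr = 1,689.23 Cr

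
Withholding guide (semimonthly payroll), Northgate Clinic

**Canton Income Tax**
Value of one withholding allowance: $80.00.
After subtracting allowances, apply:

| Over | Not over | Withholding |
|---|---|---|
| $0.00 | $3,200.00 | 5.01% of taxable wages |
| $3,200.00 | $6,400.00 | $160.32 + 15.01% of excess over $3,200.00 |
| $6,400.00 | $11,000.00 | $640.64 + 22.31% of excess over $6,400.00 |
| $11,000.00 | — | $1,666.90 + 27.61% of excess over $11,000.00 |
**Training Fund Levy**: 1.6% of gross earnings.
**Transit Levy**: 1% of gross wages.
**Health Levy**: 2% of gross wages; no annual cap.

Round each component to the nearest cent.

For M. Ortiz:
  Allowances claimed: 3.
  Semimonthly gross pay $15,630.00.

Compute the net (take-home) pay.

Canton Income Tax: taxable = $15,630.00 − 3×$80.00 = $15,390.00
  $1,666.90 + 27.61% × ($15,390.00 − $11,000.00) = $1,666.90 + 27.61% × $4,390.00 = $2,878.98
Training Fund Levy: 1.6% × $15,630.00 = $250.08
Transit Levy: 1% × $15,630.00 = $156.30
Health Levy: 2% × $15,630.00 = $312.60
Total withheld: $2,878.98 + $250.08 + $156.30 + $312.60 = $3,597.96
Net pay: $15,630.00 − $3,597.96 = $12,032.04

$12,032.04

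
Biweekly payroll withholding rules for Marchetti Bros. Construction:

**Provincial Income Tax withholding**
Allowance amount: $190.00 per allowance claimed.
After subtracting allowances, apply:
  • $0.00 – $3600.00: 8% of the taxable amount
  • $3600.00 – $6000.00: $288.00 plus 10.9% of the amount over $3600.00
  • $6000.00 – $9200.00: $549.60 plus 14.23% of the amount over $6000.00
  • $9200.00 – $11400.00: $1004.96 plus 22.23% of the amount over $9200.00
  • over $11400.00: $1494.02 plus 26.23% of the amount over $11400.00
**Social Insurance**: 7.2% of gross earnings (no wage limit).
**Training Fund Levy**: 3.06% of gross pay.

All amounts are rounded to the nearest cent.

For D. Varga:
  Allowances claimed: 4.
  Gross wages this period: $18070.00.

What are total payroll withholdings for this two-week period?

Provincial Income Tax: taxable = $18070.00 − 4×$190.00 = $17310.00
  $1494.02 + 26.23% × ($17310.00 − $11400.00) = $1494.02 + 26.23% × $5910.00 = $3044.21
Social Insurance: 7.2% × $18070.00 = $1301.04
Training Fund Levy: 3.06% × $18070.00 = $552.94
Total: $3044.21 + $1301.04 + $552.94 = $4898.19

$4898.19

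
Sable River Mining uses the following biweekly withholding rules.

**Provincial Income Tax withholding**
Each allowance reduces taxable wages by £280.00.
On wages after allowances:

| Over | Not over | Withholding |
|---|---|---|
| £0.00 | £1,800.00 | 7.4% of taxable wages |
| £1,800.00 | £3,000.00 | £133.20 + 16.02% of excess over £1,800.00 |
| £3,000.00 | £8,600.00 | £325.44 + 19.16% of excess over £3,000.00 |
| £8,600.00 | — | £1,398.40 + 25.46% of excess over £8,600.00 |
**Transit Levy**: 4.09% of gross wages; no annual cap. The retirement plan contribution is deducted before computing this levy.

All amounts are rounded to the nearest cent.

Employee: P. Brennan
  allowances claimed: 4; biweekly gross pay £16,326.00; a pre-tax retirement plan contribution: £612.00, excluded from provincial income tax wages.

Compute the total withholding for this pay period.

£3,567.17

Provincial Income Tax: taxable = £16,326.00 − £612.00 − 4×£280.00 = £14,594.00
  £1,398.40 + 25.46% × (£14,594.00 − £8,600.00) = £1,398.40 + 25.46% × £5,994.00 = £2,924.47
Transit Levy: 4.09% × £15,714.00 = £642.70
Total: £2,924.47 + £642.70 = £3,567.17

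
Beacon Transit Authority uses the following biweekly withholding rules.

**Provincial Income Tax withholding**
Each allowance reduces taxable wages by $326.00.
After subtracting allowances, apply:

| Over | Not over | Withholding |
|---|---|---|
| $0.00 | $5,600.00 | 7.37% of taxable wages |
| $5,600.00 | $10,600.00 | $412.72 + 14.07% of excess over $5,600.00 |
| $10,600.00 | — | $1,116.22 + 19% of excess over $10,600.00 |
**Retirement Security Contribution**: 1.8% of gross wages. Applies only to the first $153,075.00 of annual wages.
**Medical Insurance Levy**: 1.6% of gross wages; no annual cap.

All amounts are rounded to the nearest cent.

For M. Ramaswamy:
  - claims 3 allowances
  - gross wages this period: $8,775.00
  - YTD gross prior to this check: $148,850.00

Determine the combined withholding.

Provincial Income Tax: taxable = $8,775.00 − 3×$326.00 = $7,797.00
  $412.72 + 14.07% × ($7,797.00 − $5,600.00) = $412.72 + 14.07% × $2,197.00 = $721.84
Retirement Security Contribution: cap $153,075.00 − YTD $148,850.00 = $4,225.00 subject; 1.8% × $4,225.00 = $76.05
Medical Insurance Levy: 1.6% × $8,775.00 = $140.40
Total: $721.84 + $76.05 + $140.40 = $938.29

$938.29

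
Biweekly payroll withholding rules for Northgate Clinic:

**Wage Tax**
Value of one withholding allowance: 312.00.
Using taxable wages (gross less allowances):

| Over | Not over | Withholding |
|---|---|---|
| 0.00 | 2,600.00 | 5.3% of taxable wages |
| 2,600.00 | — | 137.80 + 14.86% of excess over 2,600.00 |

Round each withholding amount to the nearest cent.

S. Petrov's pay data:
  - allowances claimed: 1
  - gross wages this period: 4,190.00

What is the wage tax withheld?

327.71

Wage Tax: taxable = 4,190.00 − 1×312.00 = 3,878.00
  137.80 + 14.86% × (3,878.00 − 2,600.00) = 137.80 + 14.86% × 1,278.00 = 327.71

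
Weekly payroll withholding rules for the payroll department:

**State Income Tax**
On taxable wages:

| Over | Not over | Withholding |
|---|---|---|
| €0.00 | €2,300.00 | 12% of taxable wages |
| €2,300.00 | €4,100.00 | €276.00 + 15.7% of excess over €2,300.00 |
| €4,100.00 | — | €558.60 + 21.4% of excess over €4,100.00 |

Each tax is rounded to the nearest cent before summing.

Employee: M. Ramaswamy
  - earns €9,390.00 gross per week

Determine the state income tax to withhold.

State Income Tax: taxable = €9,390.00
  €558.60 + 21.4% × (€9,390.00 − €4,100.00) = €558.60 + 21.4% × €5,290.00 = €1,690.66

€1,690.66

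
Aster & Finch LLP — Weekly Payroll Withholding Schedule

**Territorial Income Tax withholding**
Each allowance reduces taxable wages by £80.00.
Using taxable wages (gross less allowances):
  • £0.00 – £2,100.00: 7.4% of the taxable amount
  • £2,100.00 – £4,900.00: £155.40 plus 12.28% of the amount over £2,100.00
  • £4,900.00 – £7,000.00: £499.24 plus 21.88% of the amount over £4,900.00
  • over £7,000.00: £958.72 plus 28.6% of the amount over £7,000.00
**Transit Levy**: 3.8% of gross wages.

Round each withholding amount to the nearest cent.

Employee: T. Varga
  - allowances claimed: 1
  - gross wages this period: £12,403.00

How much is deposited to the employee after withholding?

Territorial Income Tax: taxable = £12,403.00 − 1×£80.00 = £12,323.00
  £958.72 + 28.6% × (£12,323.00 − £7,000.00) = £958.72 + 28.6% × £5,323.00 = £2,481.10
Transit Levy: 3.8% × £12,403.00 = £471.31
Total withheld: £2,481.10 + £471.31 = £2,952.41
Net pay: £12,403.00 − £2,952.41 = £9,450.59

£9,450.59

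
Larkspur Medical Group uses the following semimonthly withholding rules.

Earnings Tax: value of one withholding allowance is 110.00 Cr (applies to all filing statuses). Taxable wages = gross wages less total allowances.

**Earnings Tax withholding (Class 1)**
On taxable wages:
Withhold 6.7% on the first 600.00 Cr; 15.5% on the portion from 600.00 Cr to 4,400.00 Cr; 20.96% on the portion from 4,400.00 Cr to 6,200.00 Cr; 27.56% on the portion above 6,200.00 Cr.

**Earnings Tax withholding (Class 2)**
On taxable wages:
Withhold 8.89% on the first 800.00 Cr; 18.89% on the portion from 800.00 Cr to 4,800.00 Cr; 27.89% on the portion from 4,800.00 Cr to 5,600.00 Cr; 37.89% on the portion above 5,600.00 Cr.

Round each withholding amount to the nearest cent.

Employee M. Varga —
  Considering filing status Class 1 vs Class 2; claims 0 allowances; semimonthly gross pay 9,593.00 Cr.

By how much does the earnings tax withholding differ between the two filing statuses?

621.20 Cr

Earnings Tax (Class 1): taxable = 9,593.00 Cr
  1,006.48 Cr + 27.56% × (9,593.00 Cr − 6,200.00 Cr) = 1,006.48 Cr + 27.56% × 3,393.00 Cr = 1,941.59 Cr
Earnings Tax (Class 2): taxable = 9,593.00 Cr
  1,049.84 Cr + 37.89% × (9,593.00 Cr − 5,600.00 Cr) = 1,049.84 Cr + 37.89% × 3,993.00 Cr = 2,562.79 Cr
Difference: |1,941.59 Cr − 2,562.79 Cr| = 621.20 Cr (higher under Class 2)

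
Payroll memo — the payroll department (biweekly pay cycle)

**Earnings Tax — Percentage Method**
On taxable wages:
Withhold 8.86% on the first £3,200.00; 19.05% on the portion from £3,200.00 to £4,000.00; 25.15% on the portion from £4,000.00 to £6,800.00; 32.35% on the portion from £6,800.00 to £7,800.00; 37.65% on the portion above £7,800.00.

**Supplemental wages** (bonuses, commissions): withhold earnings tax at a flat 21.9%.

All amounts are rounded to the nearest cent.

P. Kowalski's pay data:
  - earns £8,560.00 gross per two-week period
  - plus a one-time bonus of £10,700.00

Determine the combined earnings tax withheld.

Earnings Tax: taxable = £8,560.00
  £1,463.62 + 37.65% × (£8,560.00 − £7,800.00) = £1,463.62 + 37.65% × £760.00 = £1,749.76
Supplemental (21.9% flat on bonus): 21.9% × £10,700.00 = £2,343.30
Total earnings tax: £1,749.76 + £2,343.30 = £4,093.06

£4,093.06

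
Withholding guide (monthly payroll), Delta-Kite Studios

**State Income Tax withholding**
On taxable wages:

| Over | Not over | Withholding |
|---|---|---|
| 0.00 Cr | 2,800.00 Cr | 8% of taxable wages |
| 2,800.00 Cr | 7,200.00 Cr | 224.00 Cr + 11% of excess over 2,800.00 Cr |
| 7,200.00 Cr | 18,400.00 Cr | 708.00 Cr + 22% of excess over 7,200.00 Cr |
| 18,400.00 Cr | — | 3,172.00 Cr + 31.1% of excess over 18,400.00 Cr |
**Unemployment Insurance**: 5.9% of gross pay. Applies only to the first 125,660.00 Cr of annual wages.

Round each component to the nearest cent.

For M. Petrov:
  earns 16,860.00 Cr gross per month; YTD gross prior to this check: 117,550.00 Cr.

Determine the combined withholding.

3,311.69 Cr

State Income Tax: taxable = 16,860.00 Cr
  708.00 Cr + 22% × (16,860.00 Cr − 7,200.00 Cr) = 708.00 Cr + 22% × 9,660.00 Cr = 2,833.20 Cr
Unemployment Insurance: cap 125,660.00 Cr − YTD 117,550.00 Cr = 8,110.00 Cr subject; 5.9% × 8,110.00 Cr = 478.49 Cr
Total: 2,833.20 Cr + 478.49 Cr = 3,311.69 Cr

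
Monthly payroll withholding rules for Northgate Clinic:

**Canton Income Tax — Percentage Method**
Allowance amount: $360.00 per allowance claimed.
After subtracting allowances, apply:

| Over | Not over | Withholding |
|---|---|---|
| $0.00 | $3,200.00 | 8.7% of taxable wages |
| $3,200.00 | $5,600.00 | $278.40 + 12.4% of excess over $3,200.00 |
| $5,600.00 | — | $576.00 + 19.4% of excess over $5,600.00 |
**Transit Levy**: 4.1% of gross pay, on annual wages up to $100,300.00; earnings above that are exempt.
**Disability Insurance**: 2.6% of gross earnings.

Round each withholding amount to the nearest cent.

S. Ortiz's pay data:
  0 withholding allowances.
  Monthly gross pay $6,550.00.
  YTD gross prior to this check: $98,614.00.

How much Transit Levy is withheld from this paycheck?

Transit Levy: cap $100,300.00 − YTD $98,614.00 = $1,686.00 subject; 4.1% × $1,686.00 = $69.13

$69.13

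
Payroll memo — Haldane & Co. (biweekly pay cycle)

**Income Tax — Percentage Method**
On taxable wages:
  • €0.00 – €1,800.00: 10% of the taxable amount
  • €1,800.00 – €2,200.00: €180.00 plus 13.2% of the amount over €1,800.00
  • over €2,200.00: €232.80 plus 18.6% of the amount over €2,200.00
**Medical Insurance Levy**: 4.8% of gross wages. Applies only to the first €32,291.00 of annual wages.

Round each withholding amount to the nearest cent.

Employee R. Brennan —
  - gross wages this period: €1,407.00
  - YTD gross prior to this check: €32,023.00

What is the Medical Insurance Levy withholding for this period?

Medical Insurance Levy: cap €32,291.00 − YTD €32,023.00 = €268.00 subject; 4.8% × €268.00 = €12.86

€12.86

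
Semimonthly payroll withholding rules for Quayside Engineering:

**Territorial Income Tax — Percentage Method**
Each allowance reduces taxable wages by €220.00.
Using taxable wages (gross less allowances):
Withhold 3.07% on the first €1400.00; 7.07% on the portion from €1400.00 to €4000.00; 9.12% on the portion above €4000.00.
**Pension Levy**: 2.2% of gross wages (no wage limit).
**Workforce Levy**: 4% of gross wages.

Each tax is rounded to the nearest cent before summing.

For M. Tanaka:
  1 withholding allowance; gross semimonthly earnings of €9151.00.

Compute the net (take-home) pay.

Territorial Income Tax: taxable = €9151.00 − 1×€220.00 = €8931.00
  €226.80 + 9.12% × (€8931.00 − €4000.00) = €226.80 + 9.12% × €4931.00 = €676.51
Pension Levy: 2.2% × €9151.00 = €201.32
Workforce Levy: 4% × €9151.00 = €366.04
Total withheld: €676.51 + €201.32 + €366.04 = €1243.87
Net pay: €9151.00 − €1243.87 = €7907.13

€7907.13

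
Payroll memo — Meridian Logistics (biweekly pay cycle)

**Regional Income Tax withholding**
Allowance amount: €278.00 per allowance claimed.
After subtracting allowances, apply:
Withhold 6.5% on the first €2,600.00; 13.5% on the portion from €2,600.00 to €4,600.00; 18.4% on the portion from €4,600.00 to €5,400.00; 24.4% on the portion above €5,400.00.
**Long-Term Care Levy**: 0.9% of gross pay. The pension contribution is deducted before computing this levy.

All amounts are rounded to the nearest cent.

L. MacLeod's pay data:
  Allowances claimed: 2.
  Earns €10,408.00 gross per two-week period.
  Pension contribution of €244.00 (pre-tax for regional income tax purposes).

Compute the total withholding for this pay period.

€1,704.43

Regional Income Tax: taxable = €10,408.00 − €244.00 − 2×€278.00 = €9,608.00
  €586.20 + 24.4% × (€9,608.00 − €5,400.00) = €586.20 + 24.4% × €4,208.00 = €1,612.95
Long-Term Care Levy: 0.9% × €10,164.00 = €91.48
Total: €1,612.95 + €91.48 = €1,704.43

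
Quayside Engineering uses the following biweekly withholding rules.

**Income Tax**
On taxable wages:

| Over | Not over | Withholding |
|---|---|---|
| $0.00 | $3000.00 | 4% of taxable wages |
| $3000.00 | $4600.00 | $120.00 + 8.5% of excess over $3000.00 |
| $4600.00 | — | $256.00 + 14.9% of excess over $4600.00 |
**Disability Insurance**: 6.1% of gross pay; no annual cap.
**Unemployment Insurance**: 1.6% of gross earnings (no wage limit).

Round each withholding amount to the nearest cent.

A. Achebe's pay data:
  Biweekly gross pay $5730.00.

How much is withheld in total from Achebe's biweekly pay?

$865.58

Income Tax: taxable = $5730.00
  $256.00 + 14.9% × ($5730.00 − $4600.00) = $256.00 + 14.9% × $1130.00 = $424.37
Disability Insurance: 6.1% × $5730.00 = $349.53
Unemployment Insurance: 1.6% × $5730.00 = $91.68
Total: $424.37 + $349.53 + $91.68 = $865.58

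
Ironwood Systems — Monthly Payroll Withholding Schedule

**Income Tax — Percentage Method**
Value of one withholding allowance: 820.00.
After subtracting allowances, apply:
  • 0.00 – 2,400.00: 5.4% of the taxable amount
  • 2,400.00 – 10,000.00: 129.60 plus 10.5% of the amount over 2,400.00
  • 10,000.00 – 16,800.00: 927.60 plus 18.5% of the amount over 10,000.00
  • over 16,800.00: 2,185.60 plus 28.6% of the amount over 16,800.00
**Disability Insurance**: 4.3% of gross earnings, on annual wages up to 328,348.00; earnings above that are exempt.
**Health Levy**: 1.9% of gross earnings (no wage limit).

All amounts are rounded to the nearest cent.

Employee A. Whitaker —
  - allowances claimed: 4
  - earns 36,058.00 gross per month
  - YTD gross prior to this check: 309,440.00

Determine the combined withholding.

Income Tax: taxable = 36,058.00 − 4×820.00 = 32,778.00
  2,185.60 + 28.6% × (32,778.00 − 16,800.00) = 2,185.60 + 28.6% × 15,978.00 = 6,755.31
Disability Insurance: cap 328,348.00 − YTD 309,440.00 = 18,908.00 subject; 4.3% × 18,908.00 = 813.04
Health Levy: 1.9% × 36,058.00 = 685.10
Total: 6,755.31 + 813.04 + 685.10 = 8,253.45

8,253.45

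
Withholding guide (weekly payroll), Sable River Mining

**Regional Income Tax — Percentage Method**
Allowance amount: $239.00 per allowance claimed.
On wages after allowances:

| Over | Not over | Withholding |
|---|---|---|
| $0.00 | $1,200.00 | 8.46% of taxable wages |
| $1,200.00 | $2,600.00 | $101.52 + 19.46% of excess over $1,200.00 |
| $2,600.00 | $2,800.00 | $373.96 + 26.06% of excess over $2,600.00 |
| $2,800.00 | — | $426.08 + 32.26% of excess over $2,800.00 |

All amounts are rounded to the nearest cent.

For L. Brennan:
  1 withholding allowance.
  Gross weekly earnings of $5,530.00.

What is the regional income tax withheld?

Regional Income Tax: taxable = $5,530.00 − 1×$239.00 = $5,291.00
  $426.08 + 32.26% × ($5,291.00 − $2,800.00) = $426.08 + 32.26% × $2,491.00 = $1,229.68

$1,229.68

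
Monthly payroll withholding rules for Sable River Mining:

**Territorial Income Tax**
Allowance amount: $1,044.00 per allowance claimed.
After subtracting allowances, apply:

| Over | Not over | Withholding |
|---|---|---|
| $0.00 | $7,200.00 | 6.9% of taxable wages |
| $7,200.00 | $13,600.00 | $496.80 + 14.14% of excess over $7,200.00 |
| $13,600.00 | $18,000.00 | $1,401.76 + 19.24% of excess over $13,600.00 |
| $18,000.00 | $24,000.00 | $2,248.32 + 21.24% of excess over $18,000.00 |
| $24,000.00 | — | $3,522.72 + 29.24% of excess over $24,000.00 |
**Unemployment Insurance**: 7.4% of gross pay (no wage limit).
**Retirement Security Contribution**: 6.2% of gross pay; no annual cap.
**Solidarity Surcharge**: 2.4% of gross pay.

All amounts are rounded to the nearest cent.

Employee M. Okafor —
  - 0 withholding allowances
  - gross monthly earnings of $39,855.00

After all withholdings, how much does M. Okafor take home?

$25,319.48

Territorial Income Tax: taxable = $39,855.00
  $3,522.72 + 29.24% × ($39,855.00 − $24,000.00) = $3,522.72 + 29.24% × $15,855.00 = $8,158.72
Unemployment Insurance: 7.4% × $39,855.00 = $2,949.27
Retirement Security Contribution: 6.2% × $39,855.00 = $2,471.01
Solidarity Surcharge: 2.4% × $39,855.00 = $956.52
Total withheld: $8,158.72 + $2,949.27 + $2,471.01 + $956.52 = $14,535.52
Net pay: $39,855.00 − $14,535.52 = $25,319.48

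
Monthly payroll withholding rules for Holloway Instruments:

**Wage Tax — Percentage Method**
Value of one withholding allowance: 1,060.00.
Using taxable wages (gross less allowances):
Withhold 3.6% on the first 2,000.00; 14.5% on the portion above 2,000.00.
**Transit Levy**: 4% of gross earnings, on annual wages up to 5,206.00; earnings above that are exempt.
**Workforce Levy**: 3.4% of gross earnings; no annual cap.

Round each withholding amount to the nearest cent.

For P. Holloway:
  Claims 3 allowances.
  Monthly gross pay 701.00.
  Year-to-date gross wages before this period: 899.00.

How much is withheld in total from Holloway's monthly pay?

Wage Tax: taxable = 701.00 − 3×1,060.00 = -2,479.00
  Taxable ≤ 0 → 0.00
Transit Levy: 4% × 701.00 = 28.04
Workforce Levy: 3.4% × 701.00 = 23.83
Total: 0.00 + 28.04 + 23.83 = 51.87

51.87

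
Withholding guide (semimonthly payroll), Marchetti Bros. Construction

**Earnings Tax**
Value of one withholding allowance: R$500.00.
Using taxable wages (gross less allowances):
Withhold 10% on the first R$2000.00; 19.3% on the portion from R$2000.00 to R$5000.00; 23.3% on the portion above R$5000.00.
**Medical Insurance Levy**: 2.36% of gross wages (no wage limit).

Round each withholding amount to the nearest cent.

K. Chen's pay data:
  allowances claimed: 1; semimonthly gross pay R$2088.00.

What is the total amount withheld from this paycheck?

Earnings Tax: taxable = R$2088.00 − 1×R$500.00 = R$1588.00
  10% × R$1588.00 = R$158.80
Medical Insurance Levy: 2.36% × R$2088.00 = R$49.28
Total: R$158.80 + R$49.28 = R$208.08

R$208.08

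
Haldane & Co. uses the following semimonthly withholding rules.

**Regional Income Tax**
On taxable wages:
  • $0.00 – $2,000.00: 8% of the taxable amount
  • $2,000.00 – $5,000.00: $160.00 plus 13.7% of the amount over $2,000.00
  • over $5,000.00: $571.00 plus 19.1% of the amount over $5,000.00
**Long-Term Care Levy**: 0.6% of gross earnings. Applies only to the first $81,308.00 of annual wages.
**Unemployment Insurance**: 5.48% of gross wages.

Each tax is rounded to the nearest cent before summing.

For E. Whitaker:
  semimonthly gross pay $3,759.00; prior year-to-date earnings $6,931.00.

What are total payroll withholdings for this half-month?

Regional Income Tax: taxable = $3,759.00
  $160.00 + 13.7% × ($3,759.00 − $2,000.00) = $160.00 + 13.7% × $1,759.00 = $400.98
Long-Term Care Levy: 0.6% × $3,759.00 = $22.55
Unemployment Insurance: 5.48% × $3,759.00 = $205.99
Total: $400.98 + $22.55 + $205.99 = $629.52

$629.52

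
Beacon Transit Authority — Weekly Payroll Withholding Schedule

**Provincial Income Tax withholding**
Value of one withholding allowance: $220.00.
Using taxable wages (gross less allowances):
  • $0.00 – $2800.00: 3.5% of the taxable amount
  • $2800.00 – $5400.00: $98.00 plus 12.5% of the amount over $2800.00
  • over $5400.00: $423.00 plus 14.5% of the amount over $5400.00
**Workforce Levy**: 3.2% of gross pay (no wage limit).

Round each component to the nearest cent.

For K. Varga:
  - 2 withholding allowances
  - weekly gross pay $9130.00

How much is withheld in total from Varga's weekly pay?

$1192.21

Provincial Income Tax: taxable = $9130.00 − 2×$220.00 = $8690.00
  $423.00 + 14.5% × ($8690.00 − $5400.00) = $423.00 + 14.5% × $3290.00 = $900.05
Workforce Levy: 3.2% × $9130.00 = $292.16
Total: $900.05 + $292.16 = $1192.21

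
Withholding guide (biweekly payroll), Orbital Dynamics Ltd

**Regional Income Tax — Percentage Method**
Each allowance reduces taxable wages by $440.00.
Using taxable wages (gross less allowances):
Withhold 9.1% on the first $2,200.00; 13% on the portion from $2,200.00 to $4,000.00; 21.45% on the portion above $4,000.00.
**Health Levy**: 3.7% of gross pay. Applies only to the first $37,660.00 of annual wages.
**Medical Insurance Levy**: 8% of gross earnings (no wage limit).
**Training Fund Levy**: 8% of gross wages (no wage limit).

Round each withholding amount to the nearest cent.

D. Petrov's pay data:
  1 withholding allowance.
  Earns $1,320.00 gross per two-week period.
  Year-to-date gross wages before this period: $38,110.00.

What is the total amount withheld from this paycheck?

$291.28

Regional Income Tax: taxable = $1,320.00 − 1×$440.00 = $880.00
  9.1% × $880.00 = $80.08
Health Levy: YTD $38,110.00 ≥ cap $37,660.00 → $0.00
Medical Insurance Levy: 8% × $1,320.00 = $105.60
Training Fund Levy: 8% × $1,320.00 = $105.60
Total: $80.08 + $0.00 + $105.60 + $105.60 = $291.28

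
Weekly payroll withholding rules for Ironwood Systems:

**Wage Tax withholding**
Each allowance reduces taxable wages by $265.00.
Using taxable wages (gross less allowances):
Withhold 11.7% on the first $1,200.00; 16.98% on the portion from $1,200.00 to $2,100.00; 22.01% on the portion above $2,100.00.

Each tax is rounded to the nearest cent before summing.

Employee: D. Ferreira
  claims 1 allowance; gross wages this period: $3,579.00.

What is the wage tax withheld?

Wage Tax: taxable = $3,579.00 − 1×$265.00 = $3,314.00
  $293.22 + 22.01% × ($3,314.00 − $2,100.00) = $293.22 + 22.01% × $1,214.00 = $560.42

$560.42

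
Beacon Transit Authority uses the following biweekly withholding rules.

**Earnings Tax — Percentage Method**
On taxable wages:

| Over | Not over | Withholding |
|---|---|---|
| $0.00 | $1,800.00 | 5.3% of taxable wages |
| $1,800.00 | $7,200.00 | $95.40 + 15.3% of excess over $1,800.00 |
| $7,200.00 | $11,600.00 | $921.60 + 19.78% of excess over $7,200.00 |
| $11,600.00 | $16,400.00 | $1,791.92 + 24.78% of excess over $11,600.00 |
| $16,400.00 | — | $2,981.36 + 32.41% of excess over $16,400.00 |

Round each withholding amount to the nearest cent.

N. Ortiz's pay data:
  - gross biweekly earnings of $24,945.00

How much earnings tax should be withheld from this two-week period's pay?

$5,750.79

Earnings Tax: taxable = $24,945.00
  $2,981.36 + 32.41% × ($24,945.00 − $16,400.00) = $2,981.36 + 32.41% × $8,545.00 = $5,750.79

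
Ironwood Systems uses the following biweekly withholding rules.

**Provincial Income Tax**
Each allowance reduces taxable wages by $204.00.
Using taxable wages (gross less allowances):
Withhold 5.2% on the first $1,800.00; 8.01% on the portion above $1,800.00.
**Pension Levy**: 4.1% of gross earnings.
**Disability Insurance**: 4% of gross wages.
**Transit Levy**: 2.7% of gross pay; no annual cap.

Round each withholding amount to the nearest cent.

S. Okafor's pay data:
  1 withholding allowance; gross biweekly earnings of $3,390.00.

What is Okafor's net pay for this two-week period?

$2,819.26

Provincial Income Tax: taxable = $3,390.00 − 1×$204.00 = $3,186.00
  $93.60 + 8.01% × ($3,186.00 − $1,800.00) = $93.60 + 8.01% × $1,386.00 = $204.62
Pension Levy: 4.1% × $3,390.00 = $138.99
Disability Insurance: 4% × $3,390.00 = $135.60
Transit Levy: 2.7% × $3,390.00 = $91.53
Total withheld: $204.62 + $138.99 + $135.60 + $91.53 = $570.74
Net pay: $3,390.00 − $570.74 = $2,819.26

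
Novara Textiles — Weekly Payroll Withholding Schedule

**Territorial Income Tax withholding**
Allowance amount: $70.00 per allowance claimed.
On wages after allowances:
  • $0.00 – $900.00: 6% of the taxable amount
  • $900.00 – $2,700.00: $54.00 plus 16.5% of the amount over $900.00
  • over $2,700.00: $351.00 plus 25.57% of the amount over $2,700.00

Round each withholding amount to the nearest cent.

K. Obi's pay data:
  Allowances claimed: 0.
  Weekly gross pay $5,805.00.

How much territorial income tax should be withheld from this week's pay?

Territorial Income Tax: taxable = $5,805.00
  $351.00 + 25.57% × ($5,805.00 − $2,700.00) = $351.00 + 25.57% × $3,105.00 = $1,144.95

$1,144.95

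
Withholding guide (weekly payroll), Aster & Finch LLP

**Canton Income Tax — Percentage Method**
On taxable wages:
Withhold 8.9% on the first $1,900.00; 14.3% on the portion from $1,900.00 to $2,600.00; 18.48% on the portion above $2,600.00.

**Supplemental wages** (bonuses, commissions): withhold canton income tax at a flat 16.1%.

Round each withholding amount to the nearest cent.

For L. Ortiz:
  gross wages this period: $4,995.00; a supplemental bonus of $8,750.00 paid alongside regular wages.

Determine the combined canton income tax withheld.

$2,120.55

Canton Income Tax: taxable = $4,995.00
  $269.20 + 18.48% × ($4,995.00 − $2,600.00) = $269.20 + 18.48% × $2,395.00 = $711.80
Supplemental (16.1% flat on bonus): 16.1% × $8,750.00 = $1,408.75
Total canton income tax: $711.80 + $1,408.75 = $2,120.55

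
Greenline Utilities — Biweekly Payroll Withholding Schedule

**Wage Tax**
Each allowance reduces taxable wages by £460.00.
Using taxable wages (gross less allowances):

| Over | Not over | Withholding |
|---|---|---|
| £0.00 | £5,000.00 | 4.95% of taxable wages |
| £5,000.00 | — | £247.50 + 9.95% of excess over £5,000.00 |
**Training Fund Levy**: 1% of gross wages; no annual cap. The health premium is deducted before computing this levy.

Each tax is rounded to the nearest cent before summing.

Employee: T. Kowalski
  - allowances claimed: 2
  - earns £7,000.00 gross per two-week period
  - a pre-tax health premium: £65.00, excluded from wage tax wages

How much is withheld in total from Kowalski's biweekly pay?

Wage Tax: taxable = £7,000.00 − £65.00 − 2×£460.00 = £6,015.00
  £247.50 + 9.95% × (£6,015.00 − £5,000.00) = £247.50 + 9.95% × £1,015.00 = £348.49
Training Fund Levy: 1% × £6,935.00 = £69.35
Total: £348.49 + £69.35 = £417.84

£417.84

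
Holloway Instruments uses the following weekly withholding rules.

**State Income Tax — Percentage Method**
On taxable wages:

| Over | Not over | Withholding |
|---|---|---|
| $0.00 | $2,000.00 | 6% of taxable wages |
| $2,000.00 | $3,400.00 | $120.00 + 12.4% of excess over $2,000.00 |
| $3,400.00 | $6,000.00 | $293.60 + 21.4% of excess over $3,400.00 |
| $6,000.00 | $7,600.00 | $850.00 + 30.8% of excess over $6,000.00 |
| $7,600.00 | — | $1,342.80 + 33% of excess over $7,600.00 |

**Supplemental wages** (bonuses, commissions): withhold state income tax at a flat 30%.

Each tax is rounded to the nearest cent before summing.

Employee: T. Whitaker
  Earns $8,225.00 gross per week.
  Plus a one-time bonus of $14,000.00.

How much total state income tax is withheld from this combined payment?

State Income Tax: taxable = $8,225.00
  $1,342.80 + 33% × ($8,225.00 − $7,600.00) = $1,342.80 + 33% × $625.00 = $1,549.05
Supplemental (30% flat on bonus): 30% × $14,000.00 = $4,200.00
Total state income tax: $1,549.05 + $4,200.00 = $5,749.05

$5,749.05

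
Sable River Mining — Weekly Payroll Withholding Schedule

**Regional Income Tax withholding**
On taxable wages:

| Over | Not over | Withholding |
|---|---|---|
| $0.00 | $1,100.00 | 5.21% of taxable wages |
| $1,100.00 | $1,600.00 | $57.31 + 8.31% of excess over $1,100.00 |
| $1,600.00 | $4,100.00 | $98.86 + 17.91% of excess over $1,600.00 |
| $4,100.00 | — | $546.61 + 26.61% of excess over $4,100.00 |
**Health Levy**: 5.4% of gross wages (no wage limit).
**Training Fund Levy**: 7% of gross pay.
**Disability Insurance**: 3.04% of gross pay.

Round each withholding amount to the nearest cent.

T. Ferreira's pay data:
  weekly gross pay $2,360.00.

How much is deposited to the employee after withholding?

$1,760.64

Regional Income Tax: taxable = $2,360.00
  $98.86 + 17.91% × ($2,360.00 − $1,600.00) = $98.86 + 17.91% × $760.00 = $234.98
Health Levy: 5.4% × $2,360.00 = $127.44
Training Fund Levy: 7% × $2,360.00 = $165.20
Disability Insurance: 3.04% × $2,360.00 = $71.74
Total withheld: $234.98 + $127.44 + $165.20 + $71.74 = $599.36
Net pay: $2,360.00 − $599.36 = $1,760.64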